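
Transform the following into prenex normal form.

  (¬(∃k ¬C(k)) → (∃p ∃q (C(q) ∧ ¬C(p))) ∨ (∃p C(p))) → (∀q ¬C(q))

Eliminate → and ↔ using ¬ and ∨.
  ¬(¬¬(∃k ¬C(k)) ∨ (∃p ∃q (C(q) ∧ ¬C(p))) ∨ (∃p C(p))) ∨ (∀q ¬C(q))
Move each ¬ inward, flipping quantifiers it crosses:
  (∀k C(k)) ∧ (∀p ∀q (¬C(q) ∨ C(p))) ∧ (∀p ¬C(p)) ∨ (∀q ¬C(q))
Give each quantifier a distinct variable: p↦t, q↦c.
  (∀k C(k)) ∧ (∀p ∀q (¬C(q) ∨ C(p))) ∧ (∀t ¬C(t)) ∨ (∀c ¬C(c))
Finally move all quantifiers to the prefix:
  ∀k ∀p ∀q ∀t ∀c (C(k) ∧ (¬C(q) ∨ C(p)) ∧ ¬C(t) ∨ ¬C(c))

∀k ∀p ∀q ∀t ∀c (C(k) ∧ (¬C(q) ∨ C(p)) ∧ ¬C(t) ∨ ¬C(c))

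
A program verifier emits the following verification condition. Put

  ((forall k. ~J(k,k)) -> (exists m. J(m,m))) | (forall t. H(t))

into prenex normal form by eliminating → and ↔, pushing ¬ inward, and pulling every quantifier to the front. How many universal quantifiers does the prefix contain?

1

Rewrite implications/biconditionals: A → B as ¬A ∨ B.
  ~(forall k. ~J(k,k)) | (exists m. J(m,m)) | (forall t. H(t))
Move each ¬ inward, flipping quantifiers it crosses:
  (exists k. J(k,k)) | (exists m. J(m,m)) | (forall t. H(t))
Extract every quantifier outward, since the variables are now distinct and don't occur free across branches:
  exists k. exists m. forall t. (J(k,k) | J(m,m) | H(t))
The prefix is exists k exists m forall t: 1 universal, 2 existential.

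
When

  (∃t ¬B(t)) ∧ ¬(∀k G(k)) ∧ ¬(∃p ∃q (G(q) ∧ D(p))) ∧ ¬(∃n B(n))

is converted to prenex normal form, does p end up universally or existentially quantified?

universal

Drive negations inward (¬∀x A ≡ ∃x ¬A, ¬∃x A ≡ ∀x ¬A, De Morgan for ∧/∨):
  (∃t ¬B(t)) ∧ (∃k ¬G(k)) ∧ (∀p ∀q (¬G(q) ∨ ¬D(p))) ∧ (∀n ¬B(n))
Finally move all quantifiers to the prefix:
  ∃t ∃k ∀p ∀q ∀n (¬B(t) ∧ ¬G(k) ∧ (¬G(q) ∨ ¬D(p)) ∧ ¬B(n))
The quantifier ∃p sits under an odd number of negations, so it flips to ∀p.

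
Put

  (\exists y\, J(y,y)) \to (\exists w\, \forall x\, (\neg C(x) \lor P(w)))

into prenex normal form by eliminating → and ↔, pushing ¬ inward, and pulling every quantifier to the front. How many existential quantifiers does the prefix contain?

1

Rewrite implications/biconditionals: A → B as ¬A ∨ B.
  \neg (\exists y\, J(y,y)) \lor (\exists w\, \forall x\, (\neg C(x) \lor P(w)))
Move each ¬ inward, flipping quantifiers it crosses:
  (\forall y\, \neg J(y,y)) \lor (\exists w\, \forall x\, (\neg C(x) \lor P(w)))
Extract every quantifier outward, since the variables are now distinct and don't occur free across branches:
  \forall y\, \exists w\, \forall x\, (\neg J(y,y) \lor \neg C(x) \lor P(w))
The prefix is \forall y \exists w \forall x: 2 universal, 1 existential.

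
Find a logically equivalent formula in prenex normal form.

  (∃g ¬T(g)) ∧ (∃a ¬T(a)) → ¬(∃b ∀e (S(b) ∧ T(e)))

Rewrite implications/biconditionals: A → B as ¬A ∨ B.
  ¬((∃g ¬T(g)) ∧ (∃a ¬T(a))) ∨ ¬(∃b ∀e (S(b) ∧ T(e)))
Push ¬ through the quantifiers and connectives to reach negation normal form:
  (∀g T(g)) ∨ (∀a T(a)) ∨ (∀b ∃e (¬S(b) ∨ ¬T(e)))
All bound variables are already distinct, so no renaming is needed.
Finally move all quantifiers to the prefix:
  ∀g ∀a ∀b ∃e (T(g) ∨ T(a) ∨ ¬S(b) ∨ ¬T(e))

∀g ∀a ∀b ∃e (T(g) ∨ T(a) ∨ ¬S(b) ∨ ¬T(e))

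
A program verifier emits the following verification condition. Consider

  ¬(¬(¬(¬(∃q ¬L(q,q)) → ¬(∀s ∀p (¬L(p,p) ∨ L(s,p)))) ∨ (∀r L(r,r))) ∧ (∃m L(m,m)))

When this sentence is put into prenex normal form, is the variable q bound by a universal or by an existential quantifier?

universal

Eliminate → and ↔ using ¬ and ∨.
  ¬(¬(¬(¬¬(∃q ¬L(q,q)) ∨ ¬(∀s ∀p (¬L(p,p) ∨ L(s,p)))) ∨ (∀r L(r,r))) ∧ (∃m L(m,m)))
Push ¬ through the quantifiers and connectives to reach negation normal form:
  (∀q L(q,q)) ∧ (∀s ∀p (¬L(p,p) ∨ L(s,p))) ∨ (∀r L(r,r)) ∨ (∀m ¬L(m,m))
All bound variables are already distinct, so no renaming is needed.
Finally move all quantifiers to the prefix:
  ∀q ∀s ∀p ∀r ∀m (L(q,q) ∧ (¬L(p,p) ∨ L(s,p)) ∨ L(r,r) ∨ ¬L(m,m))
The quantifier ∃q sits under an odd number of negations (counting the antecedent side of each →), so it flips to ∀q.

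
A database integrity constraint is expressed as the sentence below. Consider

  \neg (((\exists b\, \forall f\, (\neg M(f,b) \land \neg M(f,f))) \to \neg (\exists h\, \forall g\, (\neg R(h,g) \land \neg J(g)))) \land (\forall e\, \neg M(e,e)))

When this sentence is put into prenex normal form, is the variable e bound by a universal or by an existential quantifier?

Eliminate → and ↔ using ¬ and ∨.
  \neg ((\neg (\exists b\, \forall f\, (\neg M(f,b) \land \neg M(f,f))) \lor \neg (\exists h\, \forall g\, (\neg R(h,g) \land \neg J(g)))) \land (\forall e\, \neg M(e,e)))
Drive negations inward (¬∀x A ≡ ∃x ¬A, ¬∃x A ≡ ∀x ¬A, De Morgan for ∧/∨):
  (\exists b\, \forall f\, (\neg M(f,b) \land \neg M(f,f))) \land (\exists h\, \forall g\, (\neg R(h,g) \land \neg J(g))) \lor (\exists e\, M(e,e))
All bound variables are already distinct, so no renaming is needed.
Extract every quantifier outward, since the variables are now distinct and don't occur free across branches:
  \exists b\, \forall f\, \exists h\, \forall g\, \exists e\, (\neg M(f,b) \land \neg M(f,f) \land \neg R(h,g) \land \neg J(g) \lor M(e,e))
The quantifier \forall e sits under an odd number of negations (counting the antecedent side of each →), so it flips to \exists e.

existential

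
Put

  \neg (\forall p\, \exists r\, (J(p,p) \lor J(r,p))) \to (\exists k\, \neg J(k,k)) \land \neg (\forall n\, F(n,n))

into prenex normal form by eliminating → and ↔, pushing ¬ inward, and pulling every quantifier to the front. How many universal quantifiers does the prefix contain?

First replace A → B with ¬A ∨ B.
  \neg \neg (\forall p\, \exists r\, (J(p,p) \lor J(r,p))) \lor (\exists k\, \neg J(k,k)) \land \neg (\forall n\, F(n,n))
Move each ¬ inward, flipping quantifiers it crosses:
  (\forall p\, \exists r\, (J(p,p) \lor J(r,p))) \lor (\exists k\, \neg J(k,k)) \land (\exists n\, \neg F(n,n))
Finally move all quantifiers to the prefix:
  \forall p\, \exists r\, \exists k\, \exists n\, (J(p,p) \lor J(r,p) \lor \neg J(k,k) \land \neg F(n,n))
The prefix is \forall p \exists r \exists k \exists n: 1 universal, 3 existential.

1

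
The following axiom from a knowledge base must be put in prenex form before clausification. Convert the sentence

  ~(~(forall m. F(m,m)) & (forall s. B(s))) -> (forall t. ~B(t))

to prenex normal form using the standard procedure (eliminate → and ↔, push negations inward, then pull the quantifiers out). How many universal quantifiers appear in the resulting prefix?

2

Rewrite implications/biconditionals: A → B as ¬A ∨ B.
  ~~(~(forall m. F(m,m)) & (forall s. B(s))) | (forall t. ~B(t))
Push ¬ through the quantifiers and connectives to reach negation normal form:
  (exists m. ~F(m,m)) & (forall s. B(s)) | (forall t. ~B(t))
All bound variables are already distinct, so no renaming is needed.
Finally move all quantifiers to the prefix:
  exists m. forall s. forall t. (~F(m,m) & B(s) | ~B(t))
The prefix is exists m forall s forall t: 2 universal, 1 existential.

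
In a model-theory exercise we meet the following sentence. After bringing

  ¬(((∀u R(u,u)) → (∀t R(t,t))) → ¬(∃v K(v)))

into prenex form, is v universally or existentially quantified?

Eliminate → and ↔ using ¬ and ∨.
  ¬(¬(¬(∀u R(u,u)) ∨ (∀t R(t,t))) ∨ ¬(∃v K(v)))
Push ¬ through the quantifiers and connectives to reach negation normal form:
  ((∃u ¬R(u,u)) ∨ (∀t R(t,t))) ∧ (∃v K(v))
Pull the quantifiers to the front (each side's bound variable is not free in the other side):
  ∃u ∀t ∃v ((¬R(u,u) ∨ R(t,t)) ∧ K(v))
The quantifier ∃v sits under an even number of negations (counting the antecedent side of each →), so it remains existential.

existential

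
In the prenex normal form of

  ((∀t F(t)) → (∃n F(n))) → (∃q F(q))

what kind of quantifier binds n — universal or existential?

Eliminate → and ↔ using ¬ and ∨.
  ¬(¬(∀t F(t)) ∨ (∃n F(n))) ∨ (∃q F(q))
Move each ¬ inward, flipping quantifiers it crosses:
  (∀t F(t)) ∧ (∀n ¬F(n)) ∨ (∃q F(q))
All bound variables are already distinct, so no renaming is needed.
Finally move all quantifiers to the prefix:
  ∀t ∀n ∃q (F(t) ∧ ¬F(n) ∨ F(q))
The quantifier ∃n sits under an odd number of negations (counting the antecedent side of each →), so it flips to ∀n.

universal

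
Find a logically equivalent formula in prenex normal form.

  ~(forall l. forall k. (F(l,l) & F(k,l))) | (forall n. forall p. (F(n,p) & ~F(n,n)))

exists l. exists k. forall n. forall p. (~F(l,l) | ~F(k,l) | F(n,p) & ~F(n,n))

Push ¬ through the quantifiers and connectives to reach negation normal form:
  (exists l. exists k. (~F(l,l) | ~F(k,l))) | (forall n. forall p. (F(n,p) & ~F(n,n)))
Finally move all quantifiers to the prefix:
  exists l. exists k. forall n. forall p. (~F(l,l) | ~F(k,l) | F(n,p) & ~F(n,n))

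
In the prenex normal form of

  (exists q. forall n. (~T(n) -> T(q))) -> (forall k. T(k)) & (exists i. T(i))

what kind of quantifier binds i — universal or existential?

existential

Eliminate → and ↔ using ¬ and ∨.
  ~(exists q. forall n. (~~T(n) | T(q))) | (forall k. T(k)) & (exists i. T(i))
Push ¬ through the quantifiers and connectives to reach negation normal form:
  (forall q. exists n. (~T(n) & ~T(q))) | (forall k. T(k)) & (exists i. T(i))
Extract every quantifier outward, since the variables are now distinct and don't occur free across branches:
  forall q. exists n. forall k. exists i. (~T(n) & ~T(q) | T(k) & T(i))
The quantifier exists i sits under an even number of negations (counting the antecedent side of each →), so it remains existential.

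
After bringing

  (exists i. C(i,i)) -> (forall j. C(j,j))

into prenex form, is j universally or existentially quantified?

universal

First replace A → B with ¬A ∨ B.
  ~(exists i. C(i,i)) | (forall j. C(j,j))
Push ¬ through the quantifiers and connectives to reach negation normal form:
  (forall i. ~C(i,i)) | (forall j. C(j,j))
Finally move all quantifiers to the prefix:
  forall i. forall j. (~C(i,i) | C(j,j))
The quantifier forall j sits under an even number of negations (counting the antecedent side of each →), so it remains universal.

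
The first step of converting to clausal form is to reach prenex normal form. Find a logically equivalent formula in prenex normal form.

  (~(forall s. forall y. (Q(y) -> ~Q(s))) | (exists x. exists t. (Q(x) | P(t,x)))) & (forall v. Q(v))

exists s. exists y. exists x. exists t. forall v. ((Q(y) & Q(s) | Q(x) | P(t,x)) & Q(v))

Rewrite implications/biconditionals: A → B as ¬A ∨ B.
  (~(forall s. forall y. (~Q(y) | ~Q(s))) | (exists x. exists t. (Q(x) | P(t,x)))) & (forall v. Q(v))
Move each ¬ inward, flipping quantifiers it crosses:
  ((exists s. exists y. (Q(y) & Q(s))) | (exists x. exists t. (Q(x) | P(t,x)))) & (forall v. Q(v))
Pull the quantifiers to the front (each side's bound variable is not free in the other side):
  exists s. exists y. exists x. exists t. forall v. ((Q(y) & Q(s) | Q(x) | P(t,x)) & Q(v))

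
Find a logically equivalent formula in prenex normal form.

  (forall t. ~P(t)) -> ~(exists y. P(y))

Rewrite implications/biconditionals: A → B as ¬A ∨ B.
  ~(forall t. ~P(t)) | ~(exists y. P(y))
Move each ¬ inward, flipping quantifiers it crosses:
  (exists t. P(t)) | (forall y. ~P(y))
All bound variables are already distinct, so no renaming is needed.
Pull the quantifiers to the front (each side's bound variable is not free in the other side):
  exists t. forall y. (P(t) | ~P(y))

exists t. forall y. (P(t) | ~P(y))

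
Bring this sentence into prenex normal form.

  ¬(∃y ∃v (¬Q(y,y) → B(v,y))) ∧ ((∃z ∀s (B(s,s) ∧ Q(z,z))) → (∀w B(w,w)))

Rewrite implications/biconditionals: A → B as ¬A ∨ B.
  ¬(∃y ∃v (¬¬Q(y,y) ∨ B(v,y))) ∧ (¬(∃z ∀s (B(s,s) ∧ Q(z,z))) ∨ (∀w B(w,w)))
Push ¬ through the quantifiers and connectives to reach negation normal form:
  (∀y ∀v (¬Q(y,y) ∧ ¬B(v,y))) ∧ ((∀z ∃s (¬B(s,s) ∨ ¬Q(z,z))) ∨ (∀w B(w,w)))
All bound variables are already distinct, so no renaming is needed.
Finally move all quantifiers to the prefix:
  ∀y ∀v ∀z ∃s ∀w (¬Q(y,y) ∧ ¬B(v,y) ∧ (¬B(s,s) ∨ ¬Q(z,z) ∨ B(w,w)))

∀y ∀v ∀z ∃s ∀w (¬Q(y,y) ∧ ¬B(v,y) ∧ (¬B(s,s) ∨ ¬Q(z,z) ∨ B(w,w)))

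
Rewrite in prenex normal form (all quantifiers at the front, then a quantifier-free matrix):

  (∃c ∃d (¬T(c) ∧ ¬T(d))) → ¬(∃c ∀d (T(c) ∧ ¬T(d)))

∀c ∀d ∀v1 ∃q (T(c) ∨ T(d) ∨ ¬T(v1) ∨ T(q))

Rewrite implications/biconditionals: A → B as ¬A ∨ B.
  ¬(∃c ∃d (¬T(c) ∧ ¬T(d))) ∨ ¬(∃c ∀d (T(c) ∧ ¬T(d)))
Push ¬ through the quantifiers and connectives to reach negation normal form:
  (∀c ∀d (T(c) ∨ T(d))) ∨ (∀c ∃d (¬T(c) ∨ T(d)))
Rename bound variables to avoid capture: c↦v1, d↦q.
  (∀c ∀d (T(c) ∨ T(d))) ∨ (∀v1 ∃q (¬T(v1) ∨ T(q)))
Pull the quantifiers to the front (each side's bound variable is not free in the other side):
  ∀c ∀d ∀v1 ∃q (T(c) ∨ T(d) ∨ ¬T(v1) ∨ T(q))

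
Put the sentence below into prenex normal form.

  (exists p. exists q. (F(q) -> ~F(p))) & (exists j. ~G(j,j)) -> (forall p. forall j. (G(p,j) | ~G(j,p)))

forall p. forall q. forall j. forall v1. forall x1. (F(q) & F(p) | G(j,j) | G(v1,x1) | ~G(x1,v1))

First replace A → B with ¬A ∨ B.
  ~((exists p. exists q. (~F(q) | ~F(p))) & (exists j. ~G(j,j))) | (forall p. forall j. (G(p,j) | ~G(j,p)))
Drive negations inward (¬∀x A ≡ ∃x ¬A, ¬∃x A ≡ ∀x ¬A, De Morgan for ∧/∨):
  (forall p. forall q. (F(q) & F(p))) | (forall j. G(j,j)) | (forall p. forall j. (G(p,j) | ~G(j,p)))
Rename bound variables to avoid capture: p↦v1, j↦x1.
  (forall p. forall q. (F(q) & F(p))) | (forall j. G(j,j)) | (forall v1. forall x1. (G(v1,x1) | ~G(x1,v1)))
Finally move all quantifiers to the prefix:
  forall p. forall q. forall j. forall v1. forall x1. (F(q) & F(p) | G(j,j) | G(v1,x1) | ~G(x1,v1))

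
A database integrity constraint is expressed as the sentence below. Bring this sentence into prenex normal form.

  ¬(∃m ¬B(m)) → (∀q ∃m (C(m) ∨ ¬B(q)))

Eliminate → and ↔ using ¬ and ∨.
  ¬¬(∃m ¬B(m)) ∨ (∀q ∃m (C(m) ∨ ¬B(q)))
Drive negations inward (¬∀x A ≡ ∃x ¬A, ¬∃x A ≡ ∀x ¬A, De Morgan for ∧/∨):
  (∃m ¬B(m)) ∨ (∀q ∃m (C(m) ∨ ¬B(q)))
Give each quantifier a distinct variable: m↦y.
  (∃m ¬B(m)) ∨ (∀q ∃y (C(y) ∨ ¬B(q)))
Extract every quantifier outward, since the variables are now distinct and don't occur free across branches:
  ∃m ∀q ∃y (¬B(m) ∨ C(y) ∨ ¬B(q))

∃m ∀q ∃y (¬B(m) ∨ C(y) ∨ ¬B(q))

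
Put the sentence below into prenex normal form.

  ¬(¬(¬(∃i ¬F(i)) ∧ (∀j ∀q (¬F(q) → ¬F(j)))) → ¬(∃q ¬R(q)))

∃i ∃j ∃q ∃p ((¬F(i) ∨ ¬F(q) ∧ F(j)) ∧ ¬R(p))

First replace A → B with ¬A ∨ B.
  ¬(¬¬(¬(∃i ¬F(i)) ∧ (∀j ∀q (¬¬F(q) ∨ ¬F(j)))) ∨ ¬(∃q ¬R(q)))
Drive negations inward (¬∀x A ≡ ∃x ¬A, ¬∃x A ≡ ∀x ¬A, De Morgan for ∧/∨):
  ((∃i ¬F(i)) ∨ (∃j ∃q (¬F(q) ∧ F(j)))) ∧ (∃q ¬R(q))
Standardize variables apart so no two quantifiers bind the same name: q↦p.
  ((∃i ¬F(i)) ∨ (∃j ∃q (¬F(q) ∧ F(j)))) ∧ (∃p ¬R(p))
Pull the quantifiers to the front (each side's bound variable is not free in the other side):
  ∃i ∃j ∃q ∃p ((¬F(i) ∨ ¬F(q) ∧ F(j)) ∧ ¬R(p))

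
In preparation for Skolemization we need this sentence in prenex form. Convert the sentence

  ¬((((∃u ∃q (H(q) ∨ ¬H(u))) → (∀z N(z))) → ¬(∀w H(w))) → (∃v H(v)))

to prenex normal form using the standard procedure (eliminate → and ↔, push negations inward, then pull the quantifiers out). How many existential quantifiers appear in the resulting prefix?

4

First replace A → B with ¬A ∨ B.
  ¬(¬(¬(¬(∃u ∃q (H(q) ∨ ¬H(u))) ∨ (∀z N(z))) ∨ ¬(∀w H(w))) ∨ (∃v H(v)))
Push ¬ through the quantifiers and connectives to reach negation normal form:
  ((∃u ∃q (H(q) ∨ ¬H(u))) ∧ (∃z ¬N(z)) ∨ (∃w ¬H(w))) ∧ (∀v ¬H(v))
All bound variables are already distinct, so no renaming is needed.
Extract every quantifier outward, since the variables are now distinct and don't occur free across branches:
  ∃u ∃q ∃z ∃w ∀v (((H(q) ∨ ¬H(u)) ∧ ¬N(z) ∨ ¬H(w)) ∧ ¬H(v))
The prefix is ∃u ∃q ∃z ∃w ∀v: 1 universal, 4 existential.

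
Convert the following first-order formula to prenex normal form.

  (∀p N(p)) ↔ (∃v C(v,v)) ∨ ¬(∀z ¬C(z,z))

First replace A → B with ¬A ∨ B; A ↔ B as (¬A ∨ B) ∧ (¬B ∨ A).
  (¬(∀p N(p)) ∨ (∃v C(v,v)) ∨ ¬(∀z ¬C(z,z))) ∧ (¬((∃v C(v,v)) ∨ ¬(∀z ¬C(z,z))) ∨ (∀p N(p)))
Drive negations inward (¬∀x A ≡ ∃x ¬A, ¬∃x A ≡ ∀x ¬A, De Morgan for ∧/∨):
  ((∃p ¬N(p)) ∨ (∃v C(v,v)) ∨ (∃z C(z,z))) ∧ ((∀v ¬C(v,v)) ∧ (∀z ¬C(z,z)) ∨ (∀p N(p)))
Standardize variables apart so no two quantifiers bind the same name: v↦z1, z↦r, p↦u1.
  ((∃p ¬N(p)) ∨ (∃v C(v,v)) ∨ (∃z C(z,z))) ∧ ((∀z1 ¬C(z1,z1)) ∧ (∀r ¬C(r,r)) ∨ (∀u1 N(u1)))
Pull the quantifiers to the front (each side's bound variable is not free in the other side):
  ∃p ∃v ∃z ∀z1 ∀r ∀u1 ((¬N(p) ∨ C(v,v) ∨ C(z,z)) ∧ (¬C(z1,z1) ∧ ¬C(r,r) ∨ N(u1)))

∃p ∃v ∃z ∀z1 ∀r ∀u1 ((¬N(p) ∨ C(v,v) ∨ C(z,z)) ∧ (¬C(z1,z1) ∧ ¬C(r,r) ∨ N(u1)))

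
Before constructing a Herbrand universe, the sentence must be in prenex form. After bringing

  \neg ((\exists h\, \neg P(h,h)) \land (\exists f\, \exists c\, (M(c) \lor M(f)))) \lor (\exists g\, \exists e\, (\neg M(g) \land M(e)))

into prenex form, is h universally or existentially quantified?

universal

Drive negations inward (¬∀x A ≡ ∃x ¬A, ¬∃x A ≡ ∀x ¬A, De Morgan for ∧/∨):
  (\forall h\, P(h,h)) \lor (\forall f\, \forall c\, (\neg M(c) \land \neg M(f))) \lor (\exists g\, \exists e\, (\neg M(g) \land M(e)))
Extract every quantifier outward, since the variables are now distinct and don't occur free across branches:
  \forall h\, \forall f\, \forall c\, \exists g\, \exists e\, (P(h,h) \lor \neg M(c) \land \neg M(f) \lor \neg M(g) \land M(e))
The quantifier \exists h sits under an odd number of negations, so it flips to \forall h.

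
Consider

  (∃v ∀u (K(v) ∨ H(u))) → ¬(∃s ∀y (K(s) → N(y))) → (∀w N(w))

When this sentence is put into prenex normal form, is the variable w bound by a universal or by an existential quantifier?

Rewrite implications/biconditionals: A → B as ¬A ∨ B.
  ¬(∃v ∀u (K(v) ∨ H(u))) ∨ ¬¬(∃s ∀y (¬K(s) ∨ N(y))) ∨ (∀w N(w))
Drive negations inward (¬∀x A ≡ ∃x ¬A, ¬∃x A ≡ ∀x ¬A, De Morgan for ∧/∨):
  (∀v ∃u (¬K(v) ∧ ¬H(u))) ∨ (∃s ∀y (¬K(s) ∨ N(y))) ∨ (∀w N(w))
All bound variables are already distinct, so no renaming is needed.
Finally move all quantifiers to the prefix:
  ∀v ∃u ∃s ∀y ∀w (¬K(v) ∧ ¬H(u) ∨ ¬K(s) ∨ N(y) ∨ N(w))
The quantifier ∀w sits under an even number of negations (counting the antecedent side of each →), so it remains universal.

universal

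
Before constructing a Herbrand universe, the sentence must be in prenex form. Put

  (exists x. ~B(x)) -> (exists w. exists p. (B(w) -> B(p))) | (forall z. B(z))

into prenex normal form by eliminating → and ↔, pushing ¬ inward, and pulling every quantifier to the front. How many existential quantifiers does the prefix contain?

Eliminate → and ↔ using ¬ and ∨.
  ~(exists x. ~B(x)) | (exists w. exists p. (~B(w) | B(p))) | (forall z. B(z))
Move each ¬ inward, flipping quantifiers it crosses:
  (forall x. B(x)) | (exists w. exists p. (~B(w) | B(p))) | (forall z. B(z))
Finally move all quantifiers to the prefix:
  forall x. exists w. exists p. forall z. (B(x) | ~B(w) | B(p) | B(z))
The prefix is forall x exists w exists p forall z: 2 universal, 2 existential.

2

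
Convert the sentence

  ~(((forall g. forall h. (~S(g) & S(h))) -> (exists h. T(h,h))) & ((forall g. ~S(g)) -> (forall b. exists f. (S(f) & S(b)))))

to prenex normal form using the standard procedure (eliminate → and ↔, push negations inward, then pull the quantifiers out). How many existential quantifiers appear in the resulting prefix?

Eliminate → and ↔ using ¬ and ∨.
  ~((~(forall g. forall h. (~S(g) & S(h))) | (exists h. T(h,h))) & (~(forall g. ~S(g)) | (forall b. exists f. (S(f) & S(b)))))
Move each ¬ inward, flipping quantifiers it crosses:
  (forall g. forall h. (~S(g) & S(h))) & (forall h. ~T(h,h)) | (forall g. ~S(g)) & (exists b. forall f. (~S(f) | ~S(b)))
Standardize variables apart so no two quantifiers bind the same name: h↦c, g↦x.
  (forall g. forall h. (~S(g) & S(h))) & (forall c. ~T(c,c)) | (forall x. ~S(x)) & (exists b. forall f. (~S(f) | ~S(b)))
Finally move all quantifiers to the prefix:
  forall g. forall h. forall c. forall x. exists b. forall f. (~S(g) & S(h) & ~T(c,c) | ~S(x) & (~S(f) | ~S(b)))
The prefix is forall g forall h forall c forall x exists b forall f: 5 universal, 1 existential.

1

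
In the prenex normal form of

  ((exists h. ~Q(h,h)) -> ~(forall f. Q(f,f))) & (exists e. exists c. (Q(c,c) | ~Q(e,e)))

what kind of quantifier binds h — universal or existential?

First replace A → B with ¬A ∨ B.
  (~(exists h. ~Q(h,h)) | ~(forall f. Q(f,f))) & (exists e. exists c. (Q(c,c) | ~Q(e,e)))
Move each ¬ inward, flipping quantifiers it crosses:
  ((forall h. Q(h,h)) | (exists f. ~Q(f,f))) & (exists e. exists c. (Q(c,c) | ~Q(e,e)))
Pull the quantifiers to the front (each side's bound variable is not free in the other side):
  forall h. exists f. exists e. exists c. ((Q(h,h) | ~Q(f,f)) & (Q(c,c) | ~Q(e,e)))
The quantifier exists h sits under an odd number of negations (counting the antecedent side of each →), so it flips to forall h.

universal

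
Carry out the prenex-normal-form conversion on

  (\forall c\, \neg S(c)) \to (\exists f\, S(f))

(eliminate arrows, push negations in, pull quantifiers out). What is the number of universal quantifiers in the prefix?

0

Eliminate → and ↔ using ¬ and ∨.
  \neg (\forall c\, \neg S(c)) \lor (\exists f\, S(f))
Drive negations inward (¬∀x A ≡ ∃x ¬A, ¬∃x A ≡ ∀x ¬A, De Morgan for ∧/∨):
  (\exists c\, S(c)) \lor (\exists f\, S(f))
All bound variables are already distinct, so no renaming is needed.
Pull the quantifiers to the front (each side's bound variable is not free in the other side):
  \exists c\, \exists f\, (S(c) \lor S(f))
The prefix is \exists c \exists f: 0 universal, 2 existential.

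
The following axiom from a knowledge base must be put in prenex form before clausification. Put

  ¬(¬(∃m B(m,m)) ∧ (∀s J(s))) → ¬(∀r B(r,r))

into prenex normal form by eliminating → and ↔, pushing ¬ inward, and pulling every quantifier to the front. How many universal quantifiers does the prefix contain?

Eliminate → and ↔ using ¬ and ∨.
  ¬¬(¬(∃m B(m,m)) ∧ (∀s J(s))) ∨ ¬(∀r B(r,r))
Move each ¬ inward, flipping quantifiers it crosses:
  (∀m ¬B(m,m)) ∧ (∀s J(s)) ∨ (∃r ¬B(r,r))
All bound variables are already distinct, so no renaming is needed.
Finally move all quantifiers to the prefix:
  ∀m ∀s ∃r (¬B(m,m) ∧ J(s) ∨ ¬B(r,r))
The prefix is ∀m ∀s ∃r: 2 universal, 1 existential.

2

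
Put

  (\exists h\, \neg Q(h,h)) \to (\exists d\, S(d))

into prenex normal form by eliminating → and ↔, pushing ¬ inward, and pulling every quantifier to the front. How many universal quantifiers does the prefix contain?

1

First replace A → B with ¬A ∨ B.
  \neg (\exists h\, \neg Q(h,h)) \lor (\exists d\, S(d))
Drive negations inward (¬∀x A ≡ ∃x ¬A, ¬∃x A ≡ ∀x ¬A, De Morgan for ∧/∨):
  (\forall h\, Q(h,h)) \lor (\exists d\, S(d))
Pull the quantifiers to the front (each side's bound variable is not free in the other side):
  \forall h\, \exists d\, (Q(h,h) \lor S(d))
The prefix is \forall h \exists d: 1 universal, 1 existential.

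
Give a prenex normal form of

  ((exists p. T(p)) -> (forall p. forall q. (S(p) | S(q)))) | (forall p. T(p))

Eliminate → and ↔ using ¬ and ∨.
  ~(exists p. T(p)) | (forall p. forall q. (S(p) | S(q))) | (forall p. T(p))
Move each ¬ inward, flipping quantifiers it crosses:
  (forall p. ~T(p)) | (forall p. forall q. (S(p) | S(q))) | (forall p. T(p))
Give each quantifier a distinct variable: p↦w1, p↦y1.
  (forall p. ~T(p)) | (forall w1. forall q. (S(w1) | S(q))) | (forall y1. T(y1))
Pull the quantifiers to the front (each side's bound variable is not free in the other side):
  forall p. forall w1. forall q. forall y1. (~T(p) | S(w1) | S(q) | T(y1))

forall p. forall w1. forall q. forall y1. (~T(p) | S(w1) | S(q) | T(y1))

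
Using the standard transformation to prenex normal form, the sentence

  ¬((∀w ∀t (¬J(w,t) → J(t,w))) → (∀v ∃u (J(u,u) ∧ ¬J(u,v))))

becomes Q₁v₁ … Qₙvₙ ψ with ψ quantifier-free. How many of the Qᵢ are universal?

Rewrite implications/biconditionals: A → B as ¬A ∨ B.
  ¬(¬(∀w ∀t (¬¬J(w,t) ∨ J(t,w))) ∨ (∀v ∃u (J(u,u) ∧ ¬J(u,v))))
Drive negations inward (¬∀x A ≡ ∃x ¬A, ¬∃x A ≡ ∀x ¬A, De Morgan for ∧/∨):
  (∀w ∀t (J(w,t) ∨ J(t,w))) ∧ (∃v ∀u (¬J(u,u) ∨ J(u,v)))
All bound variables are already distinct, so no renaming is needed.
Pull the quantifiers to the front (each side's bound variable is not free in the other side):
  ∀w ∀t ∃v ∀u ((J(w,t) ∨ J(t,w)) ∧ (¬J(u,u) ∨ J(u,v)))
The prefix is ∀w ∀t ∃v ∀u: 3 universal, 1 existential.

3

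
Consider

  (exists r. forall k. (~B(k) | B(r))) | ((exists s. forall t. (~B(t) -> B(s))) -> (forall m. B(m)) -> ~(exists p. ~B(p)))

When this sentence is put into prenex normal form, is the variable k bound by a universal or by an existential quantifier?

Eliminate → and ↔ using ¬ and ∨.
  (exists r. forall k. (~B(k) | B(r))) | ~(exists s. forall t. (~~B(t) | B(s))) | ~(forall m. B(m)) | ~(exists p. ~B(p))
Push ¬ through the quantifiers and connectives to reach negation normal form:
  (exists r. forall k. (~B(k) | B(r))) | (forall s. exists t. (~B(t) & ~B(s))) | (exists m. ~B(m)) | (forall p. B(p))
All bound variables are already distinct, so no renaming is needed.
Extract every quantifier outward, since the variables are now distinct and don't occur free across branches:
  exists r. forall k. forall s. exists t. exists m. forall p. (~B(k) | B(r) | ~B(t) & ~B(s) | ~B(m) | B(p))
The quantifier forall k sits under an even number of negations (counting the antecedent side of each →), so it remains universal.

universal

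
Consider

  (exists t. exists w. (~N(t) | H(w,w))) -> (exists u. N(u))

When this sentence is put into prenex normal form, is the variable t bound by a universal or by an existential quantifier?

universal

Eliminate → and ↔ using ¬ and ∨.
  ~(exists t. exists w. (~N(t) | H(w,w))) | (exists u. N(u))
Drive negations inward (¬∀x A ≡ ∃x ¬A, ¬∃x A ≡ ∀x ¬A, De Morgan for ∧/∨):
  (forall t. forall w. (N(t) & ~H(w,w))) | (exists u. N(u))
Extract every quantifier outward, since the variables are now distinct and don't occur free across branches:
  forall t. forall w. exists u. (N(t) & ~H(w,w) | N(u))
The quantifier exists t sits under an odd number of negations (counting the antecedent side of each →), so it flips to forall t.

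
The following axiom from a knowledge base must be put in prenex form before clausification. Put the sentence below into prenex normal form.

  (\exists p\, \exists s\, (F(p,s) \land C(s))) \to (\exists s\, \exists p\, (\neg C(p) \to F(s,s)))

Rewrite implications/biconditionals: A → B as ¬A ∨ B.
  \neg (\exists p\, \exists s\, (F(p,s) \land C(s))) \lor (\exists s\, \exists p\, (\neg \neg C(p) \lor F(s,s)))
Push ¬ through the quantifiers and connectives to reach negation normal form:
  (\forall p\, \forall s\, (\neg F(p,s) \lor \neg C(s))) \lor (\exists s\, \exists p\, (C(p) \lor F(s,s)))
Rename bound variables to avoid capture: s↦x, p↦x1.
  (\forall p\, \forall s\, (\neg F(p,s) \lor \neg C(s))) \lor (\exists x\, \exists x1\, (C(x1) \lor F(x,x)))
Extract every quantifier outward, since the variables are now distinct and don't occur free across branches:
  \forall p\, \forall s\, \exists x\, \exists x1\, (\neg F(p,s) \lor \neg C(s) \lor C(x1) \lor F(x,x))

\forall p\, \forall s\, \exists x\, \exists x1\, (\neg F(p,s) \lor \neg C(s) \lor C(x1) \lor F(x,x))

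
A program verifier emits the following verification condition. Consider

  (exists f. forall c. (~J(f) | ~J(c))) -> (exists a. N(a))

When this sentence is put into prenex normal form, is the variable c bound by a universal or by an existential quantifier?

Rewrite implications/biconditionals: A → B as ¬A ∨ B.
  ~(exists f. forall c. (~J(f) | ~J(c))) | (exists a. N(a))
Move each ¬ inward, flipping quantifiers it crosses:
  (forall f. exists c. (J(f) & J(c))) | (exists a. N(a))
Pull the quantifiers to the front (each side's bound variable is not free in the other side):
  forall f. exists c. exists a. (J(f) & J(c) | N(a))
The quantifier forall c sits under an odd number of negations (counting the antecedent side of each →), so it flips to exists c.

existential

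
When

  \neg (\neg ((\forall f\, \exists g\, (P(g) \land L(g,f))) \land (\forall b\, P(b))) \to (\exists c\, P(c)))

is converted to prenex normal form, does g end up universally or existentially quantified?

universal

Rewrite implications/biconditionals: A → B as ¬A ∨ B.
  \neg (\neg \neg ((\forall f\, \exists g\, (P(g) \land L(g,f))) \land (\forall b\, P(b))) \lor (\exists c\, P(c)))
Move each ¬ inward, flipping quantifiers it crosses:
  ((\exists f\, \forall g\, (\neg P(g) \lor \neg L(g,f))) \lor (\exists b\, \neg P(b))) \land (\forall c\, \neg P(c))
All bound variables are already distinct, so no renaming is needed.
Pull the quantifiers to the front (each side's bound variable is not free in the other side):
  \exists f\, \forall g\, \exists b\, \forall c\, ((\neg P(g) \lor \neg L(g,f) \lor \neg P(b)) \land \neg P(c))
The quantifier \exists g sits under an odd number of negations (counting the antecedent side of each →), so it flips to \forall g.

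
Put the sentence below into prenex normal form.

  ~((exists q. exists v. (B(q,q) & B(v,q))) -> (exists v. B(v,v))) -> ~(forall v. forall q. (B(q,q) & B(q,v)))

Rewrite implications/biconditionals: A → B as ¬A ∨ B.
  ~~(~(exists q. exists v. (B(q,q) & B(v,q))) | (exists v. B(v,v))) | ~(forall v. forall q. (B(q,q) & B(q,v)))
Drive negations inward (¬∀x A ≡ ∃x ¬A, ¬∃x A ≡ ∀x ¬A, De Morgan for ∧/∨):
  (forall q. forall v. (~B(q,q) | ~B(v,q))) | (exists v. B(v,v)) | (exists v. exists q. (~B(q,q) | ~B(q,v)))
Standardize variables apart so no two quantifiers bind the same name: v↦z, v↦p, q↦b.
  (forall q. forall v. (~B(q,q) | ~B(v,q))) | (exists z. B(z,z)) | (exists p. exists b. (~B(b,b) | ~B(b,p)))
Pull the quantifiers to the front (each side's bound variable is not free in the other side):
  forall q. forall v. exists z. exists p. exists b. (~B(q,q) | ~B(v,q) | B(z,z) | ~B(b,b) | ~B(b,p))

forall q. forall v. exists z. exists p. exists b. (~B(q,q) | ~B(v,q) | B(z,z) | ~B(b,b) | ~B(b,p))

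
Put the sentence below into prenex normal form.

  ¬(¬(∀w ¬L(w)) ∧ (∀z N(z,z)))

∀w ∃z (¬L(w) ∨ ¬N(z,z))

Push ¬ through the quantifiers and connectives to reach negation normal form:
  (∀w ¬L(w)) ∨ (∃z ¬N(z,z))
All bound variables are already distinct, so no renaming is needed.
Extract every quantifier outward, since the variables are now distinct and don't occur free across branches:
  ∀w ∃z (¬L(w) ∨ ¬N(z,z))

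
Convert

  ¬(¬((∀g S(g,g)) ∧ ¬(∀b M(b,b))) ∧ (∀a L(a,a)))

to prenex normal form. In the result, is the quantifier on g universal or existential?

universal

Push ¬ through the quantifiers and connectives to reach negation normal form:
  (∀g S(g,g)) ∧ (∃b ¬M(b,b)) ∨ (∃a ¬L(a,a))
Finally move all quantifiers to the prefix:
  ∀g ∃b ∃a (S(g,g) ∧ ¬M(b,b) ∨ ¬L(a,a))
The quantifier ∀g sits under an even number of negations, so it remains universal.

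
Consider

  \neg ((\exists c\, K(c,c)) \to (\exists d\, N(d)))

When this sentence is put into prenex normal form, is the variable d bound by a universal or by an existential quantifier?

First replace A → B with ¬A ∨ B.
  \neg (\neg (\exists c\, K(c,c)) \lor (\exists d\, N(d)))
Move each ¬ inward, flipping quantifiers it crosses:
  (\exists c\, K(c,c)) \land (\forall d\, \neg N(d))
All bound variables are already distinct, so no renaming is needed.
Extract every quantifier outward, since the variables are now distinct and don't occur free across branches:
  \exists c\, \forall d\, (K(c,c) \land \neg N(d))
The quantifier \exists d sits under an odd number of negations (counting the antecedent side of each →), so it flips to \forall d.

universal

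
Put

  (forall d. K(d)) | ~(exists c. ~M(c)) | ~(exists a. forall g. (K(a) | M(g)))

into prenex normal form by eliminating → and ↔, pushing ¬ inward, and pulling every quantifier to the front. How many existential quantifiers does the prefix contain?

Drive negations inward (¬∀x A ≡ ∃x ¬A, ¬∃x A ≡ ∀x ¬A, De Morgan for ∧/∨):
  (forall d. K(d)) | (forall c. M(c)) | (forall a. exists g. (~K(a) & ~M(g)))
All bound variables are already distinct, so no renaming is needed.
Extract every quantifier outward, since the variables are now distinct and don't occur free across branches:
  forall d. forall c. forall a. exists g. (K(d) | M(c) | ~K(a) & ~M(g))
The prefix is forall d forall c forall a exists g: 3 universal, 1 existential.

1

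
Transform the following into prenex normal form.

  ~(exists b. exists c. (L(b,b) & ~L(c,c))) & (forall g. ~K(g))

Move each ¬ inward, flipping quantifiers it crosses:
  (forall b. forall c. (~L(b,b) | L(c,c))) & (forall g. ~K(g))
All bound variables are already distinct, so no renaming is needed.
Pull the quantifiers to the front (each side's bound variable is not free in the other side):
  forall b. forall c. forall g. ((~L(b,b) | L(c,c)) & ~K(g))

forall b. forall c. forall g. ((~L(b,b) | L(c,c)) & ~K(g))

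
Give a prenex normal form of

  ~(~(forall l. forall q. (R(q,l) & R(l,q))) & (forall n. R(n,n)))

Move each ¬ inward, flipping quantifiers it crosses:
  (forall l. forall q. (R(q,l) & R(l,q))) | (exists n. ~R(n,n))
All bound variables are already distinct, so no renaming is needed.
Pull the quantifiers to the front (each side's bound variable is not free in the other side):
  forall l. forall q. exists n. (R(q,l) & R(l,q) | ~R(n,n))

forall l. forall q. exists n. (R(q,l) & R(l,q) | ~R(n,n))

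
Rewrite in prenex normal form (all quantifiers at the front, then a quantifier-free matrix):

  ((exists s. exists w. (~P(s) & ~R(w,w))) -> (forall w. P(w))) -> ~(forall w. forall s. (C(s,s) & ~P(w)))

Rewrite implications/biconditionals: A → B as ¬A ∨ B.
  ~(~(exists s. exists w. (~P(s) & ~R(w,w))) | (forall w. P(w))) | ~(forall w. forall s. (C(s,s) & ~P(w)))
Drive negations inward (¬∀x A ≡ ∃x ¬A, ¬∃x A ≡ ∀x ¬A, De Morgan for ∧/∨):
  (exists s. exists w. (~P(s) & ~R(w,w))) & (exists w. ~P(w)) | (exists w. exists s. (~C(s,s) | P(w)))
Standardize variables apart so no two quantifiers bind the same name: w↦t, w↦y1, s↦u.
  (exists s. exists w. (~P(s) & ~R(w,w))) & (exists t. ~P(t)) | (exists y1. exists u. (~C(u,u) | P(y1)))
Finally move all quantifiers to the prefix:
  exists s. exists w. exists t. exists y1. exists u. (~P(s) & ~R(w,w) & ~P(t) | ~C(u,u) | P(y1))

exists s. exists w. exists t. exists y1. exists u. (~P(s) & ~R(w,w) & ~P(t) | ~C(u,u) | P(y1))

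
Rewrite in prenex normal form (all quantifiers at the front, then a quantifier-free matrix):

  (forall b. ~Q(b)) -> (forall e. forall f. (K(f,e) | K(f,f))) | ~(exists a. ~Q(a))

Eliminate → and ↔ using ¬ and ∨.
  ~(forall b. ~Q(b)) | (forall e. forall f. (K(f,e) | K(f,f))) | ~(exists a. ~Q(a))
Push ¬ through the quantifiers and connectives to reach negation normal form:
  (exists b. Q(b)) | (forall e. forall f. (K(f,e) | K(f,f))) | (forall a. Q(a))
All bound variables are already distinct, so no renaming is needed.
Pull the quantifiers to the front (each side's bound variable is not free in the other side):
  exists b. forall e. forall f. forall a. (Q(b) | K(f,e) | K(f,f) | Q(a))

exists b. forall e. forall f. forall a. (Q(b) | K(f,e) | K(f,f) | Q(a))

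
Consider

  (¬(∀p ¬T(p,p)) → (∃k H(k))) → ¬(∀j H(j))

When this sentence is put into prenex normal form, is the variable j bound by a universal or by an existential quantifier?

existential

First replace A → B with ¬A ∨ B.
  ¬(¬¬(∀p ¬T(p,p)) ∨ (∃k H(k))) ∨ ¬(∀j H(j))
Drive negations inward (¬∀x A ≡ ∃x ¬A, ¬∃x A ≡ ∀x ¬A, De Morgan for ∧/∨):
  (∃p T(p,p)) ∧ (∀k ¬H(k)) ∨ (∃j ¬H(j))
All bound variables are already distinct, so no renaming is needed.
Pull the quantifiers to the front (each side's bound variable is not free in the other side):
  ∃p ∀k ∃j (T(p,p) ∧ ¬H(k) ∨ ¬H(j))
The quantifier ∀j sits under an odd number of negations (counting the antecedent side of each →), so it flips to ∃j.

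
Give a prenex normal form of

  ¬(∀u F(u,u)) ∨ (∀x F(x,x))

Move each ¬ inward, flipping quantifiers it crosses:
  (∃u ¬F(u,u)) ∨ (∀x F(x,x))
Pull the quantifiers to the front (each side's bound variable is not free in the other side):
  ∃u ∀x (¬F(u,u) ∨ F(x,x))

∃u ∀x (¬F(u,u) ∨ F(x,x))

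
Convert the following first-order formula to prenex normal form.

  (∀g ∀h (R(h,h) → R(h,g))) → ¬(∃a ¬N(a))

Eliminate → and ↔ using ¬ and ∨.
  ¬(∀g ∀h (¬R(h,h) ∨ R(h,g))) ∨ ¬(∃a ¬N(a))
Push ¬ through the quantifiers and connectives to reach negation normal form:
  (∃g ∃h (R(h,h) ∧ ¬R(h,g))) ∨ (∀a N(a))
Finally move all quantifiers to the prefix:
  ∃g ∃h ∀a (R(h,h) ∧ ¬R(h,g) ∨ N(a))

∃g ∃h ∀a (R(h,h) ∧ ¬R(h,g) ∨ N(a))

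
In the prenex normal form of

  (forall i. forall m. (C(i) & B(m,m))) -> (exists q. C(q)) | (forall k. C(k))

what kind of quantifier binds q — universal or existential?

First replace A → B with ¬A ∨ B.
  ~(forall i. forall m. (C(i) & B(m,m))) | (exists q. C(q)) | (forall k. C(k))
Drive negations inward (¬∀x A ≡ ∃x ¬A, ¬∃x A ≡ ∀x ¬A, De Morgan for ∧/∨):
  (exists i. exists m. (~C(i) | ~B(m,m))) | (exists q. C(q)) | (forall k. C(k))
Pull the quantifiers to the front (each side's bound variable is not free in the other side):
  exists i. exists m. exists q. forall k. (~C(i) | ~B(m,m) | C(q) | C(k))
The quantifier exists q sits under an even number of negations (counting the antecedent side of each →), so it remains existential.

existential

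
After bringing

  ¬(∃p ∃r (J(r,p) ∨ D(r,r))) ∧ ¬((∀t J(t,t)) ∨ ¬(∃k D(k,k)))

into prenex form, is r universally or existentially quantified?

universal

Move each ¬ inward, flipping quantifiers it crosses:
  (∀p ∀r (¬J(r,p) ∧ ¬D(r,r))) ∧ (∃t ¬J(t,t)) ∧ (∃k D(k,k))
Pull the quantifiers to the front (each side's bound variable is not free in the other side):
  ∀p ∀r ∃t ∃k (¬J(r,p) ∧ ¬D(r,r) ∧ ¬J(t,t) ∧ D(k,k))
The quantifier ∃r sits under an odd number of negations, so it flips to ∀r.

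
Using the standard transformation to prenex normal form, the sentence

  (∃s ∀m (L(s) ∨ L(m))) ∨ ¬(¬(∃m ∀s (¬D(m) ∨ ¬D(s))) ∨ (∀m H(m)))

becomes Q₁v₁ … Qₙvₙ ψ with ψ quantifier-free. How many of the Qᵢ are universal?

2

Push ¬ through the quantifiers and connectives to reach negation normal form:
  (∃s ∀m (L(s) ∨ L(m))) ∨ (∃m ∀s (¬D(m) ∨ ¬D(s))) ∧ (∃m ¬H(m))
Rename bound variables to avoid capture: m↦y1, s↦t, m↦z1.
  (∃s ∀m (L(s) ∨ L(m))) ∨ (∃y1 ∀t (¬D(y1) ∨ ¬D(t))) ∧ (∃z1 ¬H(z1))
Extract every quantifier outward, since the variables are now distinct and don't occur free across branches:
  ∃s ∀m ∃y1 ∀t ∃z1 (L(s) ∨ L(m) ∨ (¬D(y1) ∨ ¬D(t)) ∧ ¬H(z1))
The prefix is ∃s ∀m ∃y1 ∀t ∃z1: 2 universal, 3 existential.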